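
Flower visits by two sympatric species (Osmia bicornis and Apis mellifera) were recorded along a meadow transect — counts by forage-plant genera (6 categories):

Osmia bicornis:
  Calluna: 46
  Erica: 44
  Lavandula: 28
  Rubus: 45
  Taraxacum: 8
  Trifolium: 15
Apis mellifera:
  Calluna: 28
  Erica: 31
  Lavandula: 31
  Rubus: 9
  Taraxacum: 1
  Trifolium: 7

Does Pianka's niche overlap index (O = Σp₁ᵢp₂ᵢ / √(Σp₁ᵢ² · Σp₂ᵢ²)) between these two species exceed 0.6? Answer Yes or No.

Proportions for Osmia bicornis (n=186): 46/186=0.2473, 44/186=0.2366, 28/186=0.1505, 45/186=0.2419, 8/186=0.0430, 15/186=0.0806
Proportions for Apis mellifera (n=107): 28/107=0.2617, 31/107=0.2897, 31/107=0.2897, 9/107=0.0841, 1/107=0.0093, 7/107=0.0654
Σ p₁ᵢp₂ᵢ = 0.064718 + 0.068543 + 0.043600 + 0.020344 + 0.000400 + 0.005271 = 0.202876
Σp_1ᵢ² = 0.2473² + 0.2366² + 0.1505² + 0.2419² + 0.0430² + 0.0806² = 0.061157 + 0.055980 + 0.022650 + 0.058516 + 0.001849 + 0.006496 = 0.206648
Σp_2ᵢ² = 0.2617² + 0.2897² + 0.2897² + 0.0841² + 0.0093² + 0.0654² = 0.068487 + 0.083926 + 0.083926 + 0.007073 + 0.000086 + 0.004277 = 0.247775
O = 0.202876 / √(0.206648 × 0.247775) = 0.202876 / 0.2262790 = 0.8966
O = 0.8966 > 0.6 → Yes.

Yes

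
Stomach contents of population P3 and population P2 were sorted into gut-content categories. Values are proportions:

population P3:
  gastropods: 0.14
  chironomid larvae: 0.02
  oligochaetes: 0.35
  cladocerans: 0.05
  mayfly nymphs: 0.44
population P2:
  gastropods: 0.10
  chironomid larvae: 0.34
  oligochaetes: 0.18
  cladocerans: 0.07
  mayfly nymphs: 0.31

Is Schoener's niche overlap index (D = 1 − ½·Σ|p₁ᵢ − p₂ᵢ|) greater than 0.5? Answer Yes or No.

Σ|p₁ᵢ − p₂ᵢ| = 0.04 + 0.32 + 0.17 + 0.02 + 0.13 = 0.68
D = 1 − ½ × 0.68 = 1 − 0.340 = 0.6600
D = 0.6600 > 0.5 → Yes.

Yes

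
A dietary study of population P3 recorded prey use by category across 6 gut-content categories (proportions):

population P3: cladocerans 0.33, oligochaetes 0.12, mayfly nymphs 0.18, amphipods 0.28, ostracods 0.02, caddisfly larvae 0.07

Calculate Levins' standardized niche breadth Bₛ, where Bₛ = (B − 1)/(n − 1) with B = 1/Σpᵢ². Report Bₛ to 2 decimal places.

0.64

Σpᵢ² = 0.33² + 0.12² + 0.18² + 0.28² + 0.02² + 0.07² = 0.1089 + 0.0144 + 0.0324 + 0.0784 + 0.0004 + 0.0049 = 0.2394
B = 1 / 0.2394 = 4.1771
Bₛ = (B − 1)/(n − 1) = (4.1771 − 1)/(6 − 1) = 3.1771/5 = 0.6354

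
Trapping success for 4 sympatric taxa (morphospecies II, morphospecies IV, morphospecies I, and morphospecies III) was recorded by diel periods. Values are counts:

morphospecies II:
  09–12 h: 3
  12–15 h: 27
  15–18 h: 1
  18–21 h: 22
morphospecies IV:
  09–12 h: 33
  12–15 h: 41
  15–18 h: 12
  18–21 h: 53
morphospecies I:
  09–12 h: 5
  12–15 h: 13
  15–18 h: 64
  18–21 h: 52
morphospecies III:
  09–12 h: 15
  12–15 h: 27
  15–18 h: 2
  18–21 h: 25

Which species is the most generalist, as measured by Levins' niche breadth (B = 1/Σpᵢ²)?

morphospecies IV

Proportions for morphospecies II (n=53): 3/53=0.0566, 27/53=0.5094, 1/53=0.0189, 22/53=0.4151
Proportions for morphospecies IV (n=139): 33/139=0.2374, 41/139=0.2950, 12/139=0.0863, 53/139=0.3813
Proportions for morphospecies I (n=134): 5/134=0.0373, 13/134=0.0970, 64/134=0.4776, 52/134=0.3881
Proportions for morphospecies III (n=69): 15/69=0.2174, 27/69=0.3913, 2/69=0.0290, 25/69=0.3623
Σp_IIᵢ² = 0.0566² + 0.5094² + 0.0189² + 0.4151² = 0.003204 + 0.259488 + 0.000357 + 0.172308 = 0.435357
B_II = 1 / 0.435357 = 2.2970
Σp_IVᵢ² = 0.2374² + 0.2950² + 0.0863² + 0.3813² = 0.056359 + 0.087025 + 0.007448 + 0.145390 = 0.296222
B_IV = 1 / 0.296222 = 3.3758
Σp_Iᵢ² = 0.0373² + 0.0970² + 0.4776² + 0.3881² = 0.001391 + 0.009409 + 0.228102 + 0.150622 = 0.389524
B_I = 1 / 0.389524 = 2.5672
Σp_IIIᵢ² = 0.2174² + 0.3913² + 0.0290² + 0.3623² = 0.047263 + 0.153116 + 0.000841 + 0.131261 = 0.332481
B_III = 1 / 0.332481 = 3.0077
Highest B → broadest niche (most generalist): morphospecies IV (B = 3.38).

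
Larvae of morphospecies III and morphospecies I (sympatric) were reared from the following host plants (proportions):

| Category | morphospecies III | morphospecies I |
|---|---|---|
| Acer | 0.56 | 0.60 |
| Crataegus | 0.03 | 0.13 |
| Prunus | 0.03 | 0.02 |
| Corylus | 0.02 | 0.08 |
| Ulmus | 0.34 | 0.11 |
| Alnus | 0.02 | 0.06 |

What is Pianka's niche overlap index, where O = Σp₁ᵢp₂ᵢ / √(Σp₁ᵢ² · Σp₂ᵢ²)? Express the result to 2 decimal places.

0.92

Σ p₁ᵢp₂ᵢ = 0.3360 + 0.0039 + 0.0006 + 0.0016 + 0.0374 + 0.0012 = 0.3807
Σp_1ᵢ² = 0.56² + 0.03² + 0.03² + 0.02² + 0.34² + 0.02² = 0.3136 + 0.0009 + 0.0009 + 0.0004 + 0.1156 + 0.0004 = 0.4318
Σp_2ᵢ² = 0.60² + 0.13² + 0.02² + 0.08² + 0.11² + 0.06² = 0.3600 + 0.0169 + 0.0004 + 0.0064 + 0.0121 + 0.0036 = 0.3994
O = 0.3807 / √(0.4318 × 0.3994) = 0.3807 / 0.41528 = 0.9167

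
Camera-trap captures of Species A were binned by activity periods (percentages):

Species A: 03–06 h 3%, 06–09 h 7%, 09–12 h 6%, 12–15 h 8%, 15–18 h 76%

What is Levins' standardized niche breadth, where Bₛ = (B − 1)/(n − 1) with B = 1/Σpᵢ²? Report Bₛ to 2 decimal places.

Convert percentages to proportions (divide by 100).
Σpᵢ² = 0.03² + 0.07² + 0.06² + 0.08² + 0.76² = 0.0009 + 0.0049 + 0.0036 + 0.0064 + 0.5776 = 0.5934
B = 1 / 0.5934 = 1.6852
Bₛ = (B − 1)/(n − 1) = (1.6852 − 1)/(5 − 1) = 0.6852/4 = 0.1713

0.17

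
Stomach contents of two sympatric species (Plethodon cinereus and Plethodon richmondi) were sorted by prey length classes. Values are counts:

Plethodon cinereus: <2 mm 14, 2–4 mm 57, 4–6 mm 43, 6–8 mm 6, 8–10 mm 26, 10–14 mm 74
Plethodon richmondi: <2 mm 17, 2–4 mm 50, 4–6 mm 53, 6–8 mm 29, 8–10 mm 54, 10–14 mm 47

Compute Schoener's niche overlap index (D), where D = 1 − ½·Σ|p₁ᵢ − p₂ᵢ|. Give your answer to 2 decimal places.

0.79

Proportions for Plethodon cinereus (n=220): 14/220=0.0636, 57/220=0.2591, 43/220=0.1955, 6/220=0.0273, 26/220=0.1182, 74/220=0.3364
Proportions for Plethodon richmondi (n=250): 17/250=0.0680, 50/250=0.2000, 53/250=0.2120, 29/250=0.1160, 54/250=0.2160, 47/250=0.1880
Σ|p₁ᵢ − p₂ᵢ| = 0.0044 + 0.0591 + 0.0165 + 0.0887 + 0.0978 + 0.1484 = 0.4149
D = 1 − ½ × 0.4149 = 1 − 0.20745 = 0.79255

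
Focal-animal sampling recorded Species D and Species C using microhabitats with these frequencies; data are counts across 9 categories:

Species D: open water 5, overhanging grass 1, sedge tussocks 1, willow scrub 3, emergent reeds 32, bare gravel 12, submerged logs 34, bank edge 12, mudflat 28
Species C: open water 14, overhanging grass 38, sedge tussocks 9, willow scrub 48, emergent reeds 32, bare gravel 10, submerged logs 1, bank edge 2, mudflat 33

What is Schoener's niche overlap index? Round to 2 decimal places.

Proportions for Species D (n=128): 5/128=0.0391, 1/128=0.0078, 1/128=0.0078, 3/128=0.0234, 32/128=0.2500, 12/128=0.0938, 34/128=0.2656, 12/128=0.0938, 28/128=0.2188
Proportions for Species C (n=187): 14/187=0.0749, 38/187=0.2032, 9/187=0.0481, 48/187=0.2567, 32/187=0.1711, 10/187=0.0535, 1/187=0.0053, 2/187=0.0107, 33/187=0.1765
Σ|p₁ᵢ − p₂ᵢ| = 0.0358 + 0.1954 + 0.0403 + 0.2333 + 0.0789 + 0.0403 + 0.2603 + 0.0831 + 0.0423 = 1.0097
D = 1 − ½ × 1.0097 = 1 − 0.50485 = 0.49515

0.50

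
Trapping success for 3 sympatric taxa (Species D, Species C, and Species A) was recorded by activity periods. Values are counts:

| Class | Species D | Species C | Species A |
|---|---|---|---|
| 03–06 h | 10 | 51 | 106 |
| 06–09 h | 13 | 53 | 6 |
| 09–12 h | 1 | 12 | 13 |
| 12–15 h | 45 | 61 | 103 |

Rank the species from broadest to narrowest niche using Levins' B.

Species C > Species A > Species D

Proportions for Species D (n=69): 10/69=0.1449, 13/69=0.1884, 1/69=0.0145, 45/69=0.6522
Proportions for Species C (n=177): 51/177=0.2881, 53/177=0.2994, 12/177=0.0678, 61/177=0.3446
Proportions for Species A (n=228): 106/228=0.4649, 6/228=0.0263, 13/228=0.0570, 103/228=0.4518
Σp_Dᵢ² = 0.1449² + 0.1884² + 0.0145² + 0.6522² = 0.020996 + 0.035495 + 0.000210 + 0.425365 = 0.482066
B_D = 1 / 0.482066 = 2.0744
Σp_Cᵢ² = 0.2881² + 0.2994² + 0.0678² + 0.3446² = 0.083002 + 0.089640 + 0.004597 + 0.118749 = 0.295988
B_C = 1 / 0.295988 = 3.3785
Σp_Aᵢ² = 0.4649² + 0.0263² + 0.0570² + 0.4518² = 0.216132 + 0.000692 + 0.003249 + 0.204123 = 0.424196
B_A = 1 / 0.424196 = 2.3574
Ranking by B (broadest → narrowest): Species C (3.38) > Species A (2.36) > Species D (2.07)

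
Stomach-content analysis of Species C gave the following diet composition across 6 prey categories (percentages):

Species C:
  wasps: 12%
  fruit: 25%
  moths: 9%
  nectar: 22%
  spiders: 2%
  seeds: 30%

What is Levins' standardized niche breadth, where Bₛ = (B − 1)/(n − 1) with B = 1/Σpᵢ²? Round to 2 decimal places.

0.69

Convert percentages to proportions (divide by 100).
Σpᵢ² = 0.12² + 0.25² + 0.09² + 0.22² + 0.02² + 0.30² = 0.0144 + 0.0625 + 0.0081 + 0.0484 + 0.0004 + 0.0900 = 0.2238
B = 1 / 0.2238 = 4.4683
Bₛ = (B − 1)/(n − 1) = (4.4683 − 1)/(6 − 1) = 3.4683/5 = 0.6937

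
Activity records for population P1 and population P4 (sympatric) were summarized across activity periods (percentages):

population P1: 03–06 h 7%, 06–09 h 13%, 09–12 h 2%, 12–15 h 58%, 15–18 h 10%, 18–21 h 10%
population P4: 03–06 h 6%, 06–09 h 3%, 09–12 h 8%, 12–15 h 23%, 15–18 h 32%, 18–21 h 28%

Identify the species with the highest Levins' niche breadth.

population P4

Convert percentages to proportions (divide by 100).
Σp_P1ᵢ² = 0.07² + 0.13² + 0.02² + 0.58² + 0.10² + 0.10² = 0.0049 + 0.0169 + 0.0004 + 0.3364 + 0.0100 + 0.0100 = 0.3786
B_P1 = 1 / 0.3786 = 2.6413
Σp_P4ᵢ² = 0.06² + 0.03² + 0.08² + 0.23² + 0.32² + 0.28² = 0.0036 + 0.0009 + 0.0064 + 0.0529 + 0.1024 + 0.0784 = 0.2446
B_P4 = 1 / 0.2446 = 4.0883
Highest B → broadest niche (most generalist): population P4 (B = 4.09).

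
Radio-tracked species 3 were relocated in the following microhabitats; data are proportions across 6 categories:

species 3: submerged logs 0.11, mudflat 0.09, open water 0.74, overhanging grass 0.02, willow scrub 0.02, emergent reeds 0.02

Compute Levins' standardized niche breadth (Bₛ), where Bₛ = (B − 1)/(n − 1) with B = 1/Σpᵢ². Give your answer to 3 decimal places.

Σpᵢ² = 0.11² + 0.09² + 0.74² + 0.02² + 0.02² + 0.02² = 0.0121 + 0.0081 + 0.5476 + 0.0004 + 0.0004 + 0.0004 = 0.5690
B = 1 / 0.5690 = 1.75747
Bₛ = (B − 1)/(n − 1) = (1.75747 − 1)/(6 − 1) = 0.75747/5 = 0.15149

0.151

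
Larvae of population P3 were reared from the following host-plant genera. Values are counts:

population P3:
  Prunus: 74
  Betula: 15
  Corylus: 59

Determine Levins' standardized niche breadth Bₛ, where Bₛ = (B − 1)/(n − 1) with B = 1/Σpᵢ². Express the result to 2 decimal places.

Proportions for population P3 (n=148): 74/148=0.5000, 15/148=0.1014, 59/148=0.3986
Σpᵢ² = 0.5000² + 0.1014² + 0.3986² = 0.250000 + 0.010282 + 0.158882 = 0.419164
B = 1 / 0.419164 = 2.3857
Bₛ = (B − 1)/(n − 1) = (2.3857 − 1)/(3 − 1) = 1.3857/2 = 0.6929

0.69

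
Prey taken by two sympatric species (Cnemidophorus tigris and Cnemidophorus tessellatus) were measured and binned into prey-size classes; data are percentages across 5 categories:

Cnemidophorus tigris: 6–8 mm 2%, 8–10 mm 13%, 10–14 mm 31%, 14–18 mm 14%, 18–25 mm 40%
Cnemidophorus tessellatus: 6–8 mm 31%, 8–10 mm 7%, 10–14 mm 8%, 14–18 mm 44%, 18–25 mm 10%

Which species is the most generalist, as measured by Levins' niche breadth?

Convert percentages to proportions (divide by 100).
Σp_tigrᵢ² = 0.02² + 0.13² + 0.31² + 0.14² + 0.40² = 0.0004 + 0.0169 + 0.0961 + 0.0196 + 0.1600 = 0.2930
B_tigr = 1 / 0.2930 = 3.4130
Σp_tessᵢ² = 0.31² + 0.07² + 0.08² + 0.44² + 0.10² = 0.0961 + 0.0049 + 0.0064 + 0.1936 + 0.0100 = 0.3110
B_tess = 1 / 0.3110 = 3.2154
Highest B → broadest niche (most generalist): Cnemidophorus tigris (B = 3.41).

Cnemidophorus tigris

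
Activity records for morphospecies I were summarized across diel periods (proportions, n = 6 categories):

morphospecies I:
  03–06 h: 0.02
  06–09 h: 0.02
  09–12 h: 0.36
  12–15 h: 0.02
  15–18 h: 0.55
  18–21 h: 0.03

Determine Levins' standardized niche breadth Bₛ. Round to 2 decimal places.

0.26

Σpᵢ² = 0.02² + 0.02² + 0.36² + 0.02² + 0.55² + 0.03² = 0.0004 + 0.0004 + 0.1296 + 0.0004 + 0.3025 + 0.0009 = 0.4342
B = 1 / 0.4342 = 2.3031
Bₛ = (B − 1)/(n − 1) = (2.3031 − 1)/(6 − 1) = 1.3031/5 = 0.2606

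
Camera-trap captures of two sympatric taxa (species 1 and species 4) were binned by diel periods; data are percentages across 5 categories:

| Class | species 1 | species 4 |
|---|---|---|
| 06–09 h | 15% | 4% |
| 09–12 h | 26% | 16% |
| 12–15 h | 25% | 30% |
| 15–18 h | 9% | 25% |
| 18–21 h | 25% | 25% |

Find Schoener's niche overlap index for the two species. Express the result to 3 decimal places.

Convert percentages to proportions (divide by 100).
Σ|p₁ᵢ − p₂ᵢ| = 0.11 + 0.10 + 0.05 + 0.16 + 0.00 = 0.42
D = 1 − ½ × 0.42 = 1 − 0.210 = 0.79000

0.790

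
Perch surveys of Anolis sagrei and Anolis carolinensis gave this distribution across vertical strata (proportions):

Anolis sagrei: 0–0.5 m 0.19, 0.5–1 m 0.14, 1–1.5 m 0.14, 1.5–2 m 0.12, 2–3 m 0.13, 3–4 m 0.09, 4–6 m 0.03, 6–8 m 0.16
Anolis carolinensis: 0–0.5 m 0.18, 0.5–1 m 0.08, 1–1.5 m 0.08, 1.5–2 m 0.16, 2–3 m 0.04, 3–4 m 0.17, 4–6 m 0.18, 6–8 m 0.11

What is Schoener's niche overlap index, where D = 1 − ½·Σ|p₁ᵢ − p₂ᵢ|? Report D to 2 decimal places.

Σ|p₁ᵢ − p₂ᵢ| = 0.01 + 0.06 + 0.06 + 0.04 + 0.09 + 0.08 + 0.15 + 0.05 = 0.54
D = 1 − ½ × 0.54 = 1 − 0.270 = 0.7300

0.73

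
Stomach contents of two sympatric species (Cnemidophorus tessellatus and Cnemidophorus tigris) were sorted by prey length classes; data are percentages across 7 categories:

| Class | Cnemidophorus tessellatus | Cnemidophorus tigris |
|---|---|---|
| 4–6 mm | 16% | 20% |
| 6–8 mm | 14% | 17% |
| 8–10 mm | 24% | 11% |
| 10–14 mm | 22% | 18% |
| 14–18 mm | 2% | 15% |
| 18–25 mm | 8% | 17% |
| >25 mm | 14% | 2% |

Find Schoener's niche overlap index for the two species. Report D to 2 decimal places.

Convert percentages to proportions (divide by 100).
Σ|p₁ᵢ − p₂ᵢ| = 0.04 + 0.03 + 0.13 + 0.04 + 0.13 + 0.09 + 0.12 = 0.58
D = 1 − ½ × 0.58 = 1 − 0.290 = 0.7100

0.71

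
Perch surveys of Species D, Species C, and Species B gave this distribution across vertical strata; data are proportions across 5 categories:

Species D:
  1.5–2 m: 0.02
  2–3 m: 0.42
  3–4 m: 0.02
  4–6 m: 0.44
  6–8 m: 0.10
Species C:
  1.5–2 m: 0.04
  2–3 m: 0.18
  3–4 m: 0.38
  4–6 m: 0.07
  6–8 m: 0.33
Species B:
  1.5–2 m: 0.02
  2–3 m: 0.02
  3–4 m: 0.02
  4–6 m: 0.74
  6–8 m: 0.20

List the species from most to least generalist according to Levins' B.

Σp_Dᵢ² = 0.02² + 0.42² + 0.02² + 0.44² + 0.10² = 0.0004 + 0.1764 + 0.0004 + 0.1936 + 0.0100 = 0.3808
B_D = 1 / 0.3808 = 2.6261
Σp_Cᵢ² = 0.04² + 0.18² + 0.38² + 0.07² + 0.33² = 0.0016 + 0.0324 + 0.1444 + 0.0049 + 0.1089 = 0.2922
B_C = 1 / 0.2922 = 3.4223
Σp_Bᵢ² = 0.02² + 0.02² + 0.02² + 0.74² + 0.20² = 0.0004 + 0.0004 + 0.0004 + 0.5476 + 0.0400 = 0.5888
B_B = 1 / 0.5888 = 1.6984
Ranking by B (broadest → narrowest): Species C (3.42) > Species D (2.63) > Species B (1.70)

Species C > Species D > Species B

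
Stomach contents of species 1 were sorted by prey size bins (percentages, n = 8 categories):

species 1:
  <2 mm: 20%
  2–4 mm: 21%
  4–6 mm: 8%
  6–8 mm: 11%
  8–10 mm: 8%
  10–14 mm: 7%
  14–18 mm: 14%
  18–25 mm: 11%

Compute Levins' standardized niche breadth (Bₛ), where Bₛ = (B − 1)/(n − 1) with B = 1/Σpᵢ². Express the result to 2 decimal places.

Convert percentages to proportions (divide by 100).
Σpᵢ² = 0.20² + 0.21² + 0.08² + 0.11² + 0.08² + 0.07² + 0.14² + 0.11² = 0.0400 + 0.0441 + 0.0064 + 0.0121 + 0.0064 + 0.0049 + 0.0196 + 0.0121 = 0.1456
B = 1 / 0.1456 = 6.8681
Bₛ = (B − 1)/(n − 1) = (6.8681 − 1)/(8 − 1) = 5.8681/7 = 0.8383

0.84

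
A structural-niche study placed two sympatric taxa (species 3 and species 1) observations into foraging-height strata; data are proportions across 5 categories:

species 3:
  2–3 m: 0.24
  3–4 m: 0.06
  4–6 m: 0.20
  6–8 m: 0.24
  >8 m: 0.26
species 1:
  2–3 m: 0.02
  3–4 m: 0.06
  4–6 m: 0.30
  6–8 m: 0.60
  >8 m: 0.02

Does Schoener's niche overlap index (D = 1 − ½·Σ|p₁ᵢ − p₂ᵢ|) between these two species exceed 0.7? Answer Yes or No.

No

Σ|p₁ᵢ − p₂ᵢ| = 0.22 + 0.00 + 0.10 + 0.36 + 0.24 = 0.92
D = 1 − ½ × 0.92 = 1 − 0.460 = 0.5400
D = 0.5400 < 0.7 → No.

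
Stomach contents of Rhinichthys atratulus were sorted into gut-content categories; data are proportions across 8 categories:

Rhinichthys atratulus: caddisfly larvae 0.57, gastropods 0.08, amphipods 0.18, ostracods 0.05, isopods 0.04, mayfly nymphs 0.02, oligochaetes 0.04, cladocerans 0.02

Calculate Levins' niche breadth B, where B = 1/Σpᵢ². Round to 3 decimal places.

Σpᵢ² = 0.57² + 0.08² + 0.18² + 0.05² + 0.04² + 0.02² + 0.04² + 0.02² = 0.3249 + 0.0064 + 0.0324 + 0.0025 + 0.0016 + 0.0004 + 0.0016 + 0.0004 = 0.3702
B = 1 / 0.3702 = 2.70124

2.701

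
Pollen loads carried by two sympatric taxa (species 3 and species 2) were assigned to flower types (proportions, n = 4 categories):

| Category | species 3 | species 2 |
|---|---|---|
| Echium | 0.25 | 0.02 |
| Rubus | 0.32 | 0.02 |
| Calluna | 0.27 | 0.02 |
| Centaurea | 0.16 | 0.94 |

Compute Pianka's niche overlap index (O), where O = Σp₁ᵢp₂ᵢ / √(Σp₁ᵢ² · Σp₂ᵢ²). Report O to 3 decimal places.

0.346

Σ p₁ᵢp₂ᵢ = 0.0050 + 0.0064 + 0.0054 + 0.1504 = 0.1672
Σp_1ᵢ² = 0.25² + 0.32² + 0.27² + 0.16² = 0.0625 + 0.1024 + 0.0729 + 0.0256 = 0.2634
Σp_2ᵢ² = 0.02² + 0.02² + 0.02² + 0.94² = 0.0004 + 0.0004 + 0.0004 + 0.8836 = 0.8848
O = 0.1672 / √(0.2634 × 0.8848) = 0.1672 / 0.482759 = 0.34634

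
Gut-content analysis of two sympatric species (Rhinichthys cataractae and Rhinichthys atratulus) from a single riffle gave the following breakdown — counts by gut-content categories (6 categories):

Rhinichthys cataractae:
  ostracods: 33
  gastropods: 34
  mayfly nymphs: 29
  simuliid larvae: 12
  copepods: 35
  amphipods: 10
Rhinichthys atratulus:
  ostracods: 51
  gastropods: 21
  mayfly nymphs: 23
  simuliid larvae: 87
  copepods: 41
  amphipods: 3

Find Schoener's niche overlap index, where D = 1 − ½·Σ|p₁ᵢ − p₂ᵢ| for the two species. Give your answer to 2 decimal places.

Proportions for Rhinichthys cataractae (n=153): 33/153=0.2157, 34/153=0.2222, 29/153=0.1895, 12/153=0.0784, 35/153=0.2288, 10/153=0.0654
Proportions for Rhinichthys atratulus (n=226): 51/226=0.2257, 21/226=0.0929, 23/226=0.1018, 87/226=0.3850, 41/226=0.1814, 3/226=0.0133
Σ|p₁ᵢ − p₂ᵢ| = 0.0100 + 0.1293 + 0.0877 + 0.3066 + 0.0474 + 0.0521 = 0.6331
D = 1 − ½ × 0.6331 = 1 − 0.31655 = 0.68345

0.68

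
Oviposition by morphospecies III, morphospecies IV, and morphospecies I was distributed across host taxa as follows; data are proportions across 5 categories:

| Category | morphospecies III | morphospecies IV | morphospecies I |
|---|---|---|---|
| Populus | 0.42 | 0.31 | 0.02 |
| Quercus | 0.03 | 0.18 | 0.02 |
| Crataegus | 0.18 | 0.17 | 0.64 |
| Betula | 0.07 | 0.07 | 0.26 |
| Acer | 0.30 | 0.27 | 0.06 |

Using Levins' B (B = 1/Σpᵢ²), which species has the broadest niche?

Σp_IIIᵢ² = 0.42² + 0.03² + 0.18² + 0.07² + 0.30² = 0.1764 + 0.0009 + 0.0324 + 0.0049 + 0.0900 = 0.3046
B_III = 1 / 0.3046 = 3.2830
Σp_IVᵢ² = 0.31² + 0.18² + 0.17² + 0.07² + 0.27² = 0.0961 + 0.0324 + 0.0289 + 0.0049 + 0.0729 = 0.2352
B_IV = 1 / 0.2352 = 4.2517
Σp_Iᵢ² = 0.02² + 0.02² + 0.64² + 0.26² + 0.06² = 0.0004 + 0.0004 + 0.4096 + 0.0676 + 0.0036 = 0.4816
B_I = 1 / 0.4816 = 2.0764
Highest B → broadest niche (most generalist): morphospecies IV (B = 4.25).

morphospecies IV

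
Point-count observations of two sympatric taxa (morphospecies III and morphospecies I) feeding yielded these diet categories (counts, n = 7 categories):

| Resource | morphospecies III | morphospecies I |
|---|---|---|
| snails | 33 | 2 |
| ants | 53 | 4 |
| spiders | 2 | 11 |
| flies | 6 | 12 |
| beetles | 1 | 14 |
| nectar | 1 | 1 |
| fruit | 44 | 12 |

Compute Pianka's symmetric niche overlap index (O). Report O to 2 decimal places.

0.48

Proportions for morphospecies III (n=140): 33/140=0.2357, 53/140=0.3786, 2/140=0.0143, 6/140=0.0429, 1/140=0.0071, 1/140=0.0071, 44/140=0.3143
Proportions for morphospecies I (n=56): 2/56=0.0357, 4/56=0.0714, 11/56=0.1964, 12/56=0.2143, 14/56=0.2500, 1/56=0.0179, 12/56=0.2143
Σ p₁ᵢp₂ᵢ = 0.008414 + 0.027032 + 0.002809 + 0.009193 + 0.001775 + 0.000127 + 0.067354 = 0.116704
Σp_1ᵢ² = 0.2357² + 0.3786² + 0.0143² + 0.0429² + 0.0071² + 0.0071² + 0.3143² = 0.055554 + 0.143338 + 0.000204 + 0.001840 + 0.000050 + 0.000050 + 0.098784 = 0.299820
Σp_2ᵢ² = 0.0357² + 0.0714² + 0.1964² + 0.2143² + 0.2500² + 0.0179² + 0.2143² = 0.001274 + 0.005098 + 0.038573 + 0.045924 + 0.062500 + 0.000320 + 0.045924 = 0.199613
O = 0.116704 / √(0.299820 × 0.199613) = 0.116704 / 0.2446384 = 0.4770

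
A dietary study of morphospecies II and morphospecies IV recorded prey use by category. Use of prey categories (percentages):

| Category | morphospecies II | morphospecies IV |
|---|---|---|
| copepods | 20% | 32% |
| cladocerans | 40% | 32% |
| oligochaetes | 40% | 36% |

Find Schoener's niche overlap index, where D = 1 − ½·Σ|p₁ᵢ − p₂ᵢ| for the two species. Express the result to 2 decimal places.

Convert percentages to proportions (divide by 100).
Σ|p₁ᵢ − p₂ᵢ| = 0.12 + 0.08 + 0.04 = 0.24
D = 1 − ½ × 0.24 = 1 − 0.120 = 0.8800

0.88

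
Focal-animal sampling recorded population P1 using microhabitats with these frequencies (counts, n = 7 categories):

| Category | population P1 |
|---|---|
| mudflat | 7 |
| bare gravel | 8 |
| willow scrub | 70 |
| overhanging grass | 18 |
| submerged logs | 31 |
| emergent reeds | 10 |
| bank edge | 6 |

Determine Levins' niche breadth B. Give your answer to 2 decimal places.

Proportions for population P1 (n=150): 7/150=0.0467, 8/150=0.0533, 70/150=0.4667, 18/150=0.1200, 31/150=0.2067, 10/150=0.0667, 6/150=0.0400
Σpᵢ² = 0.0467² + 0.0533² + 0.4667² + 0.1200² + 0.2067² + 0.0667² + 0.0400² = 0.002181 + 0.002841 + 0.217809 + 0.014400 + 0.042725 + 0.004449 + 0.001600 = 0.286005
B = 1 / 0.286005 = 3.4964

3.50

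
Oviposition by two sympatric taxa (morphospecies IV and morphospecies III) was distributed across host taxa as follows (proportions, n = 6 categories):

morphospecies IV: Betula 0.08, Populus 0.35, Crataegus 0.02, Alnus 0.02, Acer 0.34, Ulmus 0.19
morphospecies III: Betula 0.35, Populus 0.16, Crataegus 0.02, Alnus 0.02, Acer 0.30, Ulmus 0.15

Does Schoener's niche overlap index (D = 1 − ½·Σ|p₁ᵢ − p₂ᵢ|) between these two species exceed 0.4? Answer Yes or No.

Σ|p₁ᵢ − p₂ᵢ| = 0.27 + 0.19 + 0.00 + 0.00 + 0.04 + 0.04 = 0.54
D = 1 − ½ × 0.54 = 1 − 0.270 = 0.7300
D = 0.7300 > 0.4 → Yes.

Yes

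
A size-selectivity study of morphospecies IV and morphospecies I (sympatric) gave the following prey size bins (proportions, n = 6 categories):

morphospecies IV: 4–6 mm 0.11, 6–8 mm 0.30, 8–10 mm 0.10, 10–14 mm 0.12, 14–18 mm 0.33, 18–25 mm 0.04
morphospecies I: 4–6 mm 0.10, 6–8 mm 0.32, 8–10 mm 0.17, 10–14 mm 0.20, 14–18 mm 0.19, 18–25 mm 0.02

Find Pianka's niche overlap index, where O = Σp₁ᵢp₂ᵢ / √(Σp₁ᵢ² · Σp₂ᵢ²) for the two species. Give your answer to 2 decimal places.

Σ p₁ᵢp₂ᵢ = 0.0110 + 0.0960 + 0.0170 + 0.0240 + 0.0627 + 0.0008 = 0.2115
Σp_1ᵢ² = 0.11² + 0.30² + 0.10² + 0.12² + 0.33² + 0.04² = 0.0121 + 0.0900 + 0.0100 + 0.0144 + 0.1089 + 0.0016 = 0.2370
Σp_2ᵢ² = 0.10² + 0.32² + 0.17² + 0.20² + 0.19² + 0.02² = 0.0100 + 0.1024 + 0.0289 + 0.0400 + 0.0361 + 0.0004 = 0.2178
O = 0.2115 / √(0.2370 × 0.2178) = 0.2115 / 0.22720 = 0.9309

0.93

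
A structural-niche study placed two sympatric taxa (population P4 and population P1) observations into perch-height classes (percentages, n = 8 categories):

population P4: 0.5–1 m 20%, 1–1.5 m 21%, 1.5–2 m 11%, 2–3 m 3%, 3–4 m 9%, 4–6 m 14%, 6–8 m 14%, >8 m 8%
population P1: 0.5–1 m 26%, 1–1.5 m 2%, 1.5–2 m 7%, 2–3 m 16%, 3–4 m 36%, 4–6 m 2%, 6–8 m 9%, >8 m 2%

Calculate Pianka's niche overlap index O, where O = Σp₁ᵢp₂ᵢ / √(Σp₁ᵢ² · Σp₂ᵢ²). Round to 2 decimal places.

Convert percentages to proportions (divide by 100).
Σ p₁ᵢp₂ᵢ = 0.0520 + 0.0042 + 0.0077 + 0.0048 + 0.0324 + 0.0028 + 0.0126 + 0.0016 = 0.1181
Σp_1ᵢ² = 0.20² + 0.21² + 0.11² + 0.03² + 0.09² + 0.14² + 0.14² + 0.08² = 0.0400 + 0.0441 + 0.0121 + 0.0009 + 0.0081 + 0.0196 + 0.0196 + 0.0064 = 0.1508
Σp_2ᵢ² = 0.26² + 0.02² + 0.07² + 0.16² + 0.36² + 0.02² + 0.09² + 0.02² = 0.0676 + 0.0004 + 0.0049 + 0.0256 + 0.1296 + 0.0004 + 0.0081 + 0.0004 = 0.2370
O = 0.1181 / √(0.1508 × 0.2370) = 0.1181 / 0.18905 = 0.6247

0.62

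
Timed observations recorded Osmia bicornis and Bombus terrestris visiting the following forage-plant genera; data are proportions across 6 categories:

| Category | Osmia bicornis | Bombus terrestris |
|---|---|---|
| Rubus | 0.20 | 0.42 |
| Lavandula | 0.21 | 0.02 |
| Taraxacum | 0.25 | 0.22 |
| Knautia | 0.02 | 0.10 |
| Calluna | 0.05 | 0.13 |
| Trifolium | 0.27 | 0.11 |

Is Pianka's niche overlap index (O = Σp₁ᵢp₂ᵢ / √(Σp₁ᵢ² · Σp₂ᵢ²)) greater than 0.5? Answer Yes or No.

Yes

Σ p₁ᵢp₂ᵢ = 0.0840 + 0.0042 + 0.0550 + 0.0020 + 0.0065 + 0.0297 = 0.1814
Σp_1ᵢ² = 0.20² + 0.21² + 0.25² + 0.02² + 0.05² + 0.27² = 0.0400 + 0.0441 + 0.0625 + 0.0004 + 0.0025 + 0.0729 = 0.2224
Σp_2ᵢ² = 0.42² + 0.02² + 0.22² + 0.10² + 0.13² + 0.11² = 0.1764 + 0.0004 + 0.0484 + 0.0100 + 0.0169 + 0.0121 = 0.2642
O = 0.1814 / √(0.2224 × 0.2642) = 0.1814 / 0.24240 = 0.7483
O = 0.7483 > 0.5 → Yes.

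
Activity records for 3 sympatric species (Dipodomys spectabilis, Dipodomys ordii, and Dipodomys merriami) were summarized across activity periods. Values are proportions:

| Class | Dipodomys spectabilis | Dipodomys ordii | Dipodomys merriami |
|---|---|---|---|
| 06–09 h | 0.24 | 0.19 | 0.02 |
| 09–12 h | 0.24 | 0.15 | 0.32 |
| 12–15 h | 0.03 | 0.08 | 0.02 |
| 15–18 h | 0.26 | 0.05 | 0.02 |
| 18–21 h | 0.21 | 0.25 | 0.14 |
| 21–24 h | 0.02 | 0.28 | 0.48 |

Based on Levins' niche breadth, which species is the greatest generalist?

Dipodomys ordii

Σp_specᵢ² = 0.24² + 0.24² + 0.03² + 0.26² + 0.21² + 0.02² = 0.0576 + 0.0576 + 0.0009 + 0.0676 + 0.0441 + 0.0004 = 0.2282
B_spec = 1 / 0.2282 = 4.3821
Σp_ordiᵢ² = 0.19² + 0.15² + 0.08² + 0.05² + 0.25² + 0.28² = 0.0361 + 0.0225 + 0.0064 + 0.0025 + 0.0625 + 0.0784 = 0.2084
B_ordi = 1 / 0.2084 = 4.7985
Σp_merrᵢ² = 0.02² + 0.32² + 0.02² + 0.02² + 0.14² + 0.48² = 0.0004 + 0.1024 + 0.0004 + 0.0004 + 0.0196 + 0.2304 = 0.3536
B_merr = 1 / 0.3536 = 2.8281
Highest B → broadest niche (most generalist): Dipodomys ordii (B = 4.80).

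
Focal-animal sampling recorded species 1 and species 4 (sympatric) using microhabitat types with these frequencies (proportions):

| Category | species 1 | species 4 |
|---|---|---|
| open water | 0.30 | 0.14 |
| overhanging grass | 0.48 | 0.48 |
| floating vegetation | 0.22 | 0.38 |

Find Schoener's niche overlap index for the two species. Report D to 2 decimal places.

Σ|p₁ᵢ − p₂ᵢ| = 0.16 + 0.00 + 0.16 = 0.32
D = 1 − ½ × 0.32 = 1 − 0.160 = 0.8400

0.84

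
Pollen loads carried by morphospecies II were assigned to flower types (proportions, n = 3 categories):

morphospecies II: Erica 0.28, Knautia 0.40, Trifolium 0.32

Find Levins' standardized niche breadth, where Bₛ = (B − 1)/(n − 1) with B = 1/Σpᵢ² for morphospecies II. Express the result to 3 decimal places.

0.967

Σpᵢ² = 0.28² + 0.40² + 0.32² = 0.0784 + 0.1600 + 0.1024 = 0.3408
B = 1 / 0.3408 = 2.93427
Bₛ = (B − 1)/(n − 1) = (2.93427 − 1)/(3 − 1) = 1.93427/2 = 0.96714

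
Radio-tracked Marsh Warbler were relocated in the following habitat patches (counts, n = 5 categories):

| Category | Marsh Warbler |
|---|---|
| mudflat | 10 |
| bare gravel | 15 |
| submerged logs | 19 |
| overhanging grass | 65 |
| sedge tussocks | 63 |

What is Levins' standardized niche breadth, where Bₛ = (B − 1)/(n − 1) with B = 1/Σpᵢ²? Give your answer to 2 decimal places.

Proportions for Marsh Warbler (n=172): 10/172=0.0581, 15/172=0.0872, 19/172=0.1105, 65/172=0.3779, 63/172=0.3663
Σpᵢ² = 0.0581² + 0.0872² + 0.1105² + 0.3779² + 0.3663² = 0.003376 + 0.007604 + 0.012210 + 0.142808 + 0.134176 = 0.300174
B = 1 / 0.300174 = 3.3314
Bₛ = (B − 1)/(n − 1) = (3.3314 − 1)/(5 − 1) = 2.3314/4 = 0.5829

0.58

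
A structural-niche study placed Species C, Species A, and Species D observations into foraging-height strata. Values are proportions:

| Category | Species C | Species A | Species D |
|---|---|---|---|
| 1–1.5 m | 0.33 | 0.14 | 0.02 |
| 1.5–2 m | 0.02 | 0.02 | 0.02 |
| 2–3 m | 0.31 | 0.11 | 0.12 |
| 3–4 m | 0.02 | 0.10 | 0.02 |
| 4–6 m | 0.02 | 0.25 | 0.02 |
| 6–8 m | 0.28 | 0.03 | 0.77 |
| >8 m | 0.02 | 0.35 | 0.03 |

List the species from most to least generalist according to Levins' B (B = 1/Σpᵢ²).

Σp_Cᵢ² = 0.33² + 0.02² + 0.31² + 0.02² + 0.02² + 0.28² + 0.02² = 0.1089 + 0.0004 + 0.0961 + 0.0004 + 0.0004 + 0.0784 + 0.0004 = 0.2850
B_C = 1 / 0.2850 = 3.5088
Σp_Aᵢ² = 0.14² + 0.02² + 0.11² + 0.10² + 0.25² + 0.03² + 0.35² = 0.0196 + 0.0004 + 0.0121 + 0.0100 + 0.0625 + 0.0009 + 0.1225 = 0.2280
B_A = 1 / 0.2280 = 4.3860
Σp_Dᵢ² = 0.02² + 0.02² + 0.12² + 0.02² + 0.02² + 0.77² + 0.03² = 0.0004 + 0.0004 + 0.0144 + 0.0004 + 0.0004 + 0.5929 + 0.0009 = 0.6098
B_D = 1 / 0.6098 = 1.6399
Ranking by B (broadest → narrowest): Species A (4.39) > Species C (3.51) > Species D (1.64)

Species A > Species C > Species D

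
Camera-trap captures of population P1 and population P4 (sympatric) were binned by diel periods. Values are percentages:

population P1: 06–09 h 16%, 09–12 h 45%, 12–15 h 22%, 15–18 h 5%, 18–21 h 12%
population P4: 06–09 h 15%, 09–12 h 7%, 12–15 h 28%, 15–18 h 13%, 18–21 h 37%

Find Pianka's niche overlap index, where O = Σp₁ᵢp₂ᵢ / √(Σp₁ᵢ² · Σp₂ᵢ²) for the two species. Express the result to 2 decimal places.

0.61

Convert percentages to proportions (divide by 100).
Σ p₁ᵢp₂ᵢ = 0.0240 + 0.0315 + 0.0616 + 0.0065 + 0.0444 = 0.1680
Σp_1ᵢ² = 0.16² + 0.45² + 0.22² + 0.05² + 0.12² = 0.0256 + 0.2025 + 0.0484 + 0.0025 + 0.0144 = 0.2934
Σp_2ᵢ² = 0.15² + 0.07² + 0.28² + 0.13² + 0.37² = 0.0225 + 0.0049 + 0.0784 + 0.0169 + 0.1369 = 0.2596
O = 0.1680 / √(0.2934 × 0.2596) = 0.1680 / 0.27598 = 0.6087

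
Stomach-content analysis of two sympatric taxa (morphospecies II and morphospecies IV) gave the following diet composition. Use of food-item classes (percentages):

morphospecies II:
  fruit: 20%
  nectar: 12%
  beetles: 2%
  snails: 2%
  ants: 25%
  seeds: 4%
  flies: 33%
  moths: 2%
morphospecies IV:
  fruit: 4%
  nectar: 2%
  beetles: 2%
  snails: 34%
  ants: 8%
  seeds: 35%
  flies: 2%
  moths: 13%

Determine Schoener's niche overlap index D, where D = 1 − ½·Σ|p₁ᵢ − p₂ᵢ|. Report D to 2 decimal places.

Convert percentages to proportions (divide by 100).
Σ|p₁ᵢ − p₂ᵢ| = 0.16 + 0.10 + 0.00 + 0.32 + 0.17 + 0.31 + 0.31 + 0.11 = 1.48
D = 1 − ½ × 1.48 = 1 − 0.740 = 0.2600

0.26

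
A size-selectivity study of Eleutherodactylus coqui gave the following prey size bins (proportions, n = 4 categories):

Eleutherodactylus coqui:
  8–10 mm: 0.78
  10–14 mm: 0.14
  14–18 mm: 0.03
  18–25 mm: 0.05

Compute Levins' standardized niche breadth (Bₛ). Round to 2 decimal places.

0.19

Σpᵢ² = 0.78² + 0.14² + 0.03² + 0.05² = 0.6084 + 0.0196 + 0.0009 + 0.0025 = 0.6314
B = 1 / 0.6314 = 1.5838
Bₛ = (B − 1)/(n − 1) = (1.5838 − 1)/(4 − 1) = 0.5838/3 = 0.1946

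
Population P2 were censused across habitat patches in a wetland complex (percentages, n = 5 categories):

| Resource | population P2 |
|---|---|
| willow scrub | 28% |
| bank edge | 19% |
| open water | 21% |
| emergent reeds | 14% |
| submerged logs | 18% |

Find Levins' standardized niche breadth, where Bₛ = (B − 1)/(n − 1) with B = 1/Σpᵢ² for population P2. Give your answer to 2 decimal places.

Convert percentages to proportions (divide by 100).
Σpᵢ² = 0.28² + 0.19² + 0.21² + 0.14² + 0.18² = 0.0784 + 0.0361 + 0.0441 + 0.0196 + 0.0324 = 0.2106
B = 1 / 0.2106 = 4.7483
Bₛ = (B − 1)/(n − 1) = (4.7483 − 1)/(5 − 1) = 3.7483/4 = 0.9371

0.94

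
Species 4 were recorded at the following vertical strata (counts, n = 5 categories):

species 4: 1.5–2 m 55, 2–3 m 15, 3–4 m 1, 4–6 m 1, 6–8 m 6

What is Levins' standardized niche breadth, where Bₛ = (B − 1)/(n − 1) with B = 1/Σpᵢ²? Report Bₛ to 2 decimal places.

0.21

Proportions for species 4 (n=78): 55/78=0.7051, 15/78=0.1923, 1/78=0.0128, 1/78=0.0128, 6/78=0.0769
Σpᵢ² = 0.7051² + 0.1923² + 0.0128² + 0.0128² + 0.0769² = 0.497166 + 0.036979 + 0.000164 + 0.000164 + 0.005914 = 0.540387
B = 1 / 0.540387 = 1.8505
Bₛ = (B − 1)/(n − 1) = (1.8505 − 1)/(5 − 1) = 0.8505/4 = 0.2126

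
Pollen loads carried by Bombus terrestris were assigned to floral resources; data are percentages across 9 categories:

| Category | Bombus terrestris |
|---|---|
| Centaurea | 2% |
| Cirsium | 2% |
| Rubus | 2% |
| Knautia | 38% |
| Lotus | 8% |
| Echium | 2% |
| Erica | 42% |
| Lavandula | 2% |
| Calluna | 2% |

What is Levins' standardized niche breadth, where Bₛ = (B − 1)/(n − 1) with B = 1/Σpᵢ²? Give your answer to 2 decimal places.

0.25

Convert percentages to proportions (divide by 100).
Σpᵢ² = 0.02² + 0.02² + 0.02² + 0.38² + 0.08² + 0.02² + 0.42² + 0.02² + 0.02² = 0.0004 + 0.0004 + 0.0004 + 0.1444 + 0.0064 + 0.0004 + 0.1764 + 0.0004 + 0.0004 = 0.3296
B = 1 / 0.3296 = 3.0340
Bₛ = (B − 1)/(n − 1) = (3.0340 − 1)/(9 − 1) = 2.0340/8 = 0.2543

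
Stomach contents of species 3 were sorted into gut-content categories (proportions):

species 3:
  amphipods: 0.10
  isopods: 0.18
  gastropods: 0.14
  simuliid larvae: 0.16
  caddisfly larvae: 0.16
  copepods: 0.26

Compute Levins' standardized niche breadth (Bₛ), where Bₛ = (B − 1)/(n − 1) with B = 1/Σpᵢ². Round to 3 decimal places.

0.906

Σpᵢ² = 0.10² + 0.18² + 0.14² + 0.16² + 0.16² + 0.26² = 0.0100 + 0.0324 + 0.0196 + 0.0256 + 0.0256 + 0.0676 = 0.1808
B = 1 / 0.1808 = 5.53097
Bₛ = (B − 1)/(n − 1) = (5.53097 − 1)/(6 − 1) = 4.53097/5 = 0.90619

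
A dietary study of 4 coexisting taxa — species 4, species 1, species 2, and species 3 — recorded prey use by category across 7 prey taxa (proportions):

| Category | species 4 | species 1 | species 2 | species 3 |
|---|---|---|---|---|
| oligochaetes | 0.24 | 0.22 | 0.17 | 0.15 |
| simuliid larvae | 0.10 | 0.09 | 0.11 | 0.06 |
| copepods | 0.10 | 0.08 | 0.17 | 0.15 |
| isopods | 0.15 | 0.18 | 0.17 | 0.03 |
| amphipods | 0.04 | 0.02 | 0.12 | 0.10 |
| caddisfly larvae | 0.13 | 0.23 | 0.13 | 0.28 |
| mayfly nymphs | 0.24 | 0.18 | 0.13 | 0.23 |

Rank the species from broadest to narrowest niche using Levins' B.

Σp_4ᵢ² = 0.24² + 0.10² + 0.10² + 0.15² + 0.04² + 0.13² + 0.24² = 0.0576 + 0.0100 + 0.0100 + 0.0225 + 0.0016 + 0.0169 + 0.0576 = 0.1762
B_4 = 1 / 0.1762 = 5.6754
Σp_1ᵢ² = 0.22² + 0.09² + 0.08² + 0.18² + 0.02² + 0.23² + 0.18² = 0.0484 + 0.0081 + 0.0064 + 0.0324 + 0.0004 + 0.0529 + 0.0324 = 0.1810
B_1 = 1 / 0.1810 = 5.5249
Σp_2ᵢ² = 0.17² + 0.11² + 0.17² + 0.17² + 0.12² + 0.13² + 0.13² = 0.0289 + 0.0121 + 0.0289 + 0.0289 + 0.0144 + 0.0169 + 0.0169 = 0.1470
B_2 = 1 / 0.1470 = 6.8027
Σp_3ᵢ² = 0.15² + 0.06² + 0.15² + 0.03² + 0.10² + 0.28² + 0.23² = 0.0225 + 0.0036 + 0.0225 + 0.0009 + 0.0100 + 0.0784 + 0.0529 = 0.1908
B_3 = 1 / 0.1908 = 5.2411
Ranking by B (broadest → narrowest): species 2 (6.80) > species 4 (5.68) > species 1 (5.52) > species 3 (5.24)

species 2 > species 4 > species 1 > species 3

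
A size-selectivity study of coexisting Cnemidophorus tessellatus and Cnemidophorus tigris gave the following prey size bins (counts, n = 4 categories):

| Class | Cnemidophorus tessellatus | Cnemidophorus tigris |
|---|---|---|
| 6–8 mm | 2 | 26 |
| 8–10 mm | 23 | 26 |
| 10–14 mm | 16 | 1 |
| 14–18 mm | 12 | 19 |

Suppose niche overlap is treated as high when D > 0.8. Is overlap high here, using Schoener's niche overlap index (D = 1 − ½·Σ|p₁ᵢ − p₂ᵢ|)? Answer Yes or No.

No

Proportions for Cnemidophorus tessellatus (n=53): 2/53=0.0377, 23/53=0.4340, 16/53=0.3019, 12/53=0.2264
Proportions for Cnemidophorus tigris (n=72): 26/72=0.3611, 26/72=0.3611, 1/72=0.0139, 19/72=0.2639
Σ|p₁ᵢ − p₂ᵢ| = 0.3234 + 0.0729 + 0.2880 + 0.0375 = 0.7218
D = 1 − ½ × 0.7218 = 1 − 0.36090 = 0.63910
D = 0.63910 < 0.8 → No.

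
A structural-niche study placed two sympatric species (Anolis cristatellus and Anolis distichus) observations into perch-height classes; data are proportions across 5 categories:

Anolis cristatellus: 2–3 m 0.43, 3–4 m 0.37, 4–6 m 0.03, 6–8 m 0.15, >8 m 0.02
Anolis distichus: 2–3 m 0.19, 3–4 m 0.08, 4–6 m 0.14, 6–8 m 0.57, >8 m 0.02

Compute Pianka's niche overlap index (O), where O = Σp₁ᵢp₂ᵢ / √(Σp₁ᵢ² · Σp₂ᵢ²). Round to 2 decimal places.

Σ p₁ᵢp₂ᵢ = 0.0817 + 0.0296 + 0.0042 + 0.0855 + 0.0004 = 0.2014
Σp_1ᵢ² = 0.43² + 0.37² + 0.03² + 0.15² + 0.02² = 0.1849 + 0.1369 + 0.0009 + 0.0225 + 0.0004 = 0.3456
Σp_2ᵢ² = 0.19² + 0.08² + 0.14² + 0.57² + 0.02² = 0.0361 + 0.0064 + 0.0196 + 0.3249 + 0.0004 = 0.3874
O = 0.2014 / √(0.3456 × 0.3874) = 0.2014 / 0.36590 = 0.5504

0.55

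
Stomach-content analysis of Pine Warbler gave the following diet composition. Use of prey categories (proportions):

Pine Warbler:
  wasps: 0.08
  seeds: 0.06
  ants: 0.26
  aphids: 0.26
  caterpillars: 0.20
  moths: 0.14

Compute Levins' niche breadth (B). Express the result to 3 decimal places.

Σpᵢ² = 0.08² + 0.06² + 0.26² + 0.26² + 0.20² + 0.14² = 0.0064 + 0.0036 + 0.0676 + 0.0676 + 0.0400 + 0.0196 = 0.2048
B = 1 / 0.2048 = 4.88281

4.883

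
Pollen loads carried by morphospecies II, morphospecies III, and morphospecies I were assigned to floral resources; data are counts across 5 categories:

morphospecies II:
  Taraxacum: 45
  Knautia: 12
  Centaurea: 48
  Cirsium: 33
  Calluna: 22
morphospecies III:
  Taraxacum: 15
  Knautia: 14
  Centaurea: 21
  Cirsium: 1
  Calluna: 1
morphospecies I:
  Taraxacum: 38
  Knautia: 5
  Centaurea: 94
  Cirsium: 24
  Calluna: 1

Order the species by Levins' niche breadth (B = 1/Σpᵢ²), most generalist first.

morphospecies II > morphospecies III > morphospecies I

Proportions for morphospecies II (n=160): 45/160=0.2813, 12/160=0.0750, 48/160=0.3000, 33/160=0.2063, 22/160=0.1375
Proportions for morphospecies III (n=52): 15/52=0.2885, 14/52=0.2692, 21/52=0.4038, 1/52=0.0192, 1/52=0.0192
Proportions for morphospecies I (n=162): 38/162=0.2346, 5/162=0.0309, 94/162=0.5802, 24/162=0.1481, 1/162=0.0062
Σp_IIᵢ² = 0.2813² + 0.0750² + 0.3000² + 0.2063² + 0.1375² = 0.079130 + 0.005625 + 0.090000 + 0.042560 + 0.018906 = 0.236221
B_II = 1 / 0.236221 = 4.2333
Σp_IIIᵢ² = 0.2885² + 0.2692² + 0.4038² + 0.0192² + 0.0192² = 0.083232 + 0.072469 + 0.163054 + 0.000369 + 0.000369 = 0.319493
B_III = 1 / 0.319493 = 3.1300
Σp_Iᵢ² = 0.2346² + 0.0309² + 0.5802² + 0.1481² + 0.0062² = 0.055037 + 0.000955 + 0.336632 + 0.021934 + 0.000038 = 0.414596
B_I = 1 / 0.414596 = 2.4120
Ranking by B (broadest → narrowest): morphospecies II (4.23) > morphospecies III (3.13) > morphospecies I (2.41)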